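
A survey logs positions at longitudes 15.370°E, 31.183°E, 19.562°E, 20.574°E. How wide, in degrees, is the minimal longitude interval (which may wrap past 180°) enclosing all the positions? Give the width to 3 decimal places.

Sort the longitudes: +15.370°, +19.562°, +20.574°, +31.183°.
Eastward gaps between consecutive values (wrapping around): 4.192°, 1.012°, 10.609°, 344.187°.
Largest gap = 344.187° ⇒ minimal covering band is its complement: 360° − 344.187° = 15.813°.
Band runs from +15.370° eastward to +31.183°.

15.813°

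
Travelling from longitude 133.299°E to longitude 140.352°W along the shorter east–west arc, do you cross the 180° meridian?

Naïve |-140.352 − 133.299| = 273.651° > 180°, so the shorter arc goes the other way round — across 180°.
Signed shortest Δλ = ((-140.352 − 133.299 + 180) mod 360) − 180 = 86.349°.
Going east by 86.349° from +133.299° passes through 180° before reaching -140.352°.

Yes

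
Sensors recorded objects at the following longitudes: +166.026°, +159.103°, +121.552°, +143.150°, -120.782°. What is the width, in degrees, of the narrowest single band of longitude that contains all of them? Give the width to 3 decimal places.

Sort the longitudes: -120.782°, +121.552°, +143.150°, +159.103°, +166.026°.
Eastward gaps between consecutive values (wrapping around): 242.334°, 21.598°, 15.953°, 6.923°, 73.192°.
Largest gap = 242.334° ⇒ minimal covering band is its complement: 360° − 242.334° = 117.666°.
Band runs from +121.552° eastward to -120.782°, crossing the antimeridian.

117.666°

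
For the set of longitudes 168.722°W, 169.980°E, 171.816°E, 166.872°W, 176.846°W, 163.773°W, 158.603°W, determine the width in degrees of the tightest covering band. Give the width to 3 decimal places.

31.417°

Sort the longitudes: -176.846°, -168.722°, -166.872°, -163.773°, -158.603°, +169.980°, +171.816°.
Eastward gaps between consecutive values (wrapping around): 8.124°, 1.850°, 3.099°, 5.170°, 328.583°, 1.836°, 11.338°.
Largest gap = 328.583° ⇒ minimal covering band is its complement: 360° − 328.583° = 31.417°.
Band runs from +169.980° eastward to -158.603°, crossing the antimeridian.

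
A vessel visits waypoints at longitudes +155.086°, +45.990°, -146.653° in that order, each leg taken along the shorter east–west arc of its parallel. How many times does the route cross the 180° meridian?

Leg 1: +155.086° → +45.990°, shortest Δλ = -109.096° (west) — does not cross 180°.
Leg 2: +45.990° → -146.653°, shortest Δλ = 167.357° (east) — crosses 180°.
Total crossings: 1.

1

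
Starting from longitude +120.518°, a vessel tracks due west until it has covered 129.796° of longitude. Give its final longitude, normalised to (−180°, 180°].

-9.278°

Start at +120.518°; shift −129.796° → -9.278°.
-9.278° already lies in (−180°, 180°].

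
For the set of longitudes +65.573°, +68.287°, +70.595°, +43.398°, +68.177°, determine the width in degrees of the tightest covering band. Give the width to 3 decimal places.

27.197°

Sort the longitudes: +43.398°, +65.573°, +68.177°, +68.287°, +70.595°.
Eastward gaps between consecutive values (wrapping around): 22.175°, 2.604°, 0.110°, 2.308°, 332.803°.
Largest gap = 332.803° ⇒ minimal covering band is its complement: 360° − 332.803° = 27.197°.
Band runs from +43.398° eastward to +70.595°.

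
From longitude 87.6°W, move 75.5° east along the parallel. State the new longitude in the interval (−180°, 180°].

Start at -87.6°; shift +75.5° → -12.1°.
-12.1° already lies in (−180°, 180°].

12.1°W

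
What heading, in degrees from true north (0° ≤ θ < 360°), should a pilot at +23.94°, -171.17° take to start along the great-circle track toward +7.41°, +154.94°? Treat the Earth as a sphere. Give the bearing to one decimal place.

248.6°

Δλ = 154.94 − -171.17 = 326.11°; wrapped into (−180°, 180°]: -33.89°.
θ = atan2( sin Δλ · cos φ₂ , cos φ₁ · sin φ₂ − sin φ₁ · cos φ₂ · cos Δλ )
  = atan2(-0.55294, -0.21615) = -111.351° → normalised to [0°, 360°): 248.649°.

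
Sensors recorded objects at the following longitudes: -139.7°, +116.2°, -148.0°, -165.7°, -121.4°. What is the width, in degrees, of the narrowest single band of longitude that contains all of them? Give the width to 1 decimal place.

122.4°

Sort the longitudes: -165.7°, -148.0°, -139.7°, -121.4°, +116.2°.
Eastward gaps between consecutive values (wrapping around): 17.7°, 8.3°, 18.3°, 237.6°, 78.1°.
Largest gap = 237.6° ⇒ minimal covering band is its complement: 360° − 237.6° = 122.4°.
Band runs from +116.2° eastward to -121.4°, crossing the antimeridian.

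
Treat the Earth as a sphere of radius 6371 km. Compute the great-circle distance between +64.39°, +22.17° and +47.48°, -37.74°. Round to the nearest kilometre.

Δλ = -37.74 − 22.17 = -59.91°.
Δφ = 47.48 − 64.39 = -16.91°.
a = sin²(Δφ/2) + cos φ₁ · cos φ₂ · sin²(Δλ/2) = 0.094453.
c = 2·atan2(√a, √(1−a)) = 0.62477 rad → d = 6371·c ≈ 3980.44 km.

3980 km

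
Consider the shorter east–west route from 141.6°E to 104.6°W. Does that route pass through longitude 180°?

Naïve |-104.6 − 141.6| = 246.2° > 180°, so the shorter arc goes the other way round — across 180°.
Signed shortest Δλ = ((-104.6 − 141.6 + 180) mod 360) − 180 = 113.8°.
Going east by 113.8° from +141.6° passes through 180° before reaching -104.6°.

Yes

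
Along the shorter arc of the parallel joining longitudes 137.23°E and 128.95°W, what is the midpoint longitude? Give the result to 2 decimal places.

175.86°W

Signed shortest Δλ from +137.23° to -128.95° is +93.82°.
Midpoint longitude = +137.23° + (+93.82°)/2 = +137.23° + 46.91° = +184.14°.
Normalise into (−180°, 180°]: -175.86°.
(The naïve average (+137.23 + -128.95)/2 = 4.14° is on the wrong side of the globe.)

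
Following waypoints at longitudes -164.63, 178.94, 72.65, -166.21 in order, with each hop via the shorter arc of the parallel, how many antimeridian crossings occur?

Leg 1: -164.63° → +178.94°, shortest Δλ = -16.43° (west) — crosses 180°.
Leg 2: +178.94° → +72.65°, shortest Δλ = -106.29° (west) — does not cross 180°.
Leg 3: +72.65° → -166.21°, shortest Δλ = 121.14° (east) — crosses 180°.
Total crossings: 2.

2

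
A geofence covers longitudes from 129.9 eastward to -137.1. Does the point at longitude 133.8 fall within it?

Yes

Band width going east from +129.9° to -137.1°: ((-137.1 − 129.9) mod 360) = 93.0°.
Offset of +133.8° east of the west edge: ((133.8 − 129.9) mod 360) = 3.9°.
3.9° ≤ 93.0° ⇒ inside.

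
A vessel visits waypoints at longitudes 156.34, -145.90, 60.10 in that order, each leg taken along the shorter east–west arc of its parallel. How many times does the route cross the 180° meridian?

Leg 1: +156.34° → -145.90°, shortest Δλ = 57.76° (east) — crosses 180°.
Leg 2: -145.90° → +60.10°, shortest Δλ = -154.0° (west) — crosses 180°.
Total crossings: 2.

2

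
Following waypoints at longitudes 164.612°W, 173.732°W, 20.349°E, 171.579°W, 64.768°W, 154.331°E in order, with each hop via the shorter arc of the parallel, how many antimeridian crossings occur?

Leg 1: -164.612° → -173.732°, shortest Δλ = -9.12° (west) — does not cross 180°.
Leg 2: -173.732° → +20.349°, shortest Δλ = -165.919° (west) — crosses 180°.
Leg 3: +20.349° → -171.579°, shortest Δλ = 168.072° (east) — crosses 180°.
Leg 4: -171.579° → -64.768°, shortest Δλ = 106.811° (east) — does not cross 180°.
Leg 5: -64.768° → +154.331°, shortest Δλ = -140.901° (west) — crosses 180°.
Total crossings: 3.

3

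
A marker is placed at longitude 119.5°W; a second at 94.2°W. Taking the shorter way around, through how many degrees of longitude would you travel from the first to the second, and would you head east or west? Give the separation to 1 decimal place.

Raw difference: -94.2 − -119.5 = 25.3°.
Normalise into (−180°, 180°]: 25.3° stays 25.3°.
Positive ⇒ the second point lies to the east; separation 25.3°.

25.3° east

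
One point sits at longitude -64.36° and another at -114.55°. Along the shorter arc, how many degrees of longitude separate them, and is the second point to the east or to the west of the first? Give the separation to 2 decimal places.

Raw difference: -114.55 − -64.36 = -50.19°.
Normalise into (−180°, 180°]: -50.19° stays -50.19°.
Negative ⇒ the second point lies to the west; separation 50.19°.

50.19° west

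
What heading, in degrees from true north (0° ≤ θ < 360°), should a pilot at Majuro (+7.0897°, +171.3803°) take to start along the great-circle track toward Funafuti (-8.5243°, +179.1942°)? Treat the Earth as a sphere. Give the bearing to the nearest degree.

Δλ = 179.1942 − 171.3803 = 7.8139°.
θ = atan2( sin Δλ · cos φ₂ , cos φ₁ · sin φ₂ − sin φ₁ · cos φ₂ · cos Δλ )
  = atan2(0.13445, -0.26802) = 153.359° → normalised to [0°, 360°): 153.359°.

153°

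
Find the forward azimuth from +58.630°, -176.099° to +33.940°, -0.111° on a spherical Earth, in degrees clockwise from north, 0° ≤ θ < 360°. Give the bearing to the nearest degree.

Δλ = -0.111 − -176.099 = 175.988°.
θ = atan2( sin Δλ · cos φ₂ , cos φ₁ · sin φ₂ − sin φ₁ · cos φ₂ · cos Δλ )
  = atan2(0.05804, 0.99726) = 3.331° → normalised to [0°, 360°): 3.331°.

3°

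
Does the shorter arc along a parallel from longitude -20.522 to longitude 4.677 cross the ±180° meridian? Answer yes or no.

No

Signed shortest Δλ = ((4.677 − -20.522 + 180) mod 360) − 180 = 25.199°.
Going east by 25.199° from -20.522° reaches +4.677° without touching 180°.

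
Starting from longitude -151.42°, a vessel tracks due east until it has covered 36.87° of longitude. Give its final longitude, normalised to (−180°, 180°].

Start at -151.42°; shift +36.87° → -114.55°.
-114.55° already lies in (−180°, 180°].

-114.55°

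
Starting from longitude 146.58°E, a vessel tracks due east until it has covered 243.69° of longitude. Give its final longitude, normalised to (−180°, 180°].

30.27°E

Start at +146.58°; shift +243.69° → +390.27°.
+390.27° lies outside (−180°, 180°]; subtract 360° → +30.27°.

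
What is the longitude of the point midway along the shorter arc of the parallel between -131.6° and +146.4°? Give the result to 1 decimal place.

Signed shortest Δλ from -131.6° to +146.4° is -82.0°.
Midpoint longitude = -131.6° + (-82.0°)/2 = -131.6° − 41.0° = -172.6°.
(The naïve average (-131.6 + +146.4)/2 = 7.4° is on the wrong side of the globe.)

-172.6°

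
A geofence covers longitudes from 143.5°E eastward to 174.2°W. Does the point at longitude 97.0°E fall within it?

Band width going east from +143.5° to -174.2°: ((-174.2 − 143.5) mod 360) = 42.3°.
Offset of +97.0° east of the west edge: ((97.0 − 143.5) mod 360) = 313.5°.
313.5° > 42.3° ⇒ outside.

No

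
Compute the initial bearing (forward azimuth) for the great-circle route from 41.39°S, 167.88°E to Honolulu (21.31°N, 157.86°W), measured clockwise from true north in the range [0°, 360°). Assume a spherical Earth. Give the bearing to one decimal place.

33.9°

Δλ = -157.86 − 167.88 = -325.74°; wrapped into (−180°, 180°]: 34.26°.
θ = atan2( sin Δλ · cos φ₂ , cos φ₁ · sin φ₂ − sin φ₁ · cos φ₂ · cos Δλ )
  = atan2(0.52446, 0.78174) = 33.857° → normalised to [0°, 360°): 33.857°.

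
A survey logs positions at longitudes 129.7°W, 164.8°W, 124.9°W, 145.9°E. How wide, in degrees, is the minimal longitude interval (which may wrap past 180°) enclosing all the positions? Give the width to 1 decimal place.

89.2°

Sort the longitudes: -164.8°, -129.7°, -124.9°, +145.9°.
Eastward gaps between consecutive values (wrapping around): 35.1°, 4.8°, 270.8°, 49.3°.
Largest gap = 270.8° ⇒ minimal covering band is its complement: 360° − 270.8° = 89.2°.
Band runs from +145.9° eastward to -124.9°, crossing the antimeridian.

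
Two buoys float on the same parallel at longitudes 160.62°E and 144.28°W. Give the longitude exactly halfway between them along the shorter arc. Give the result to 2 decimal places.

171.83°W

Signed shortest Δλ from +160.62° to -144.28° is +55.10°.
Midpoint longitude = +160.62° + (+55.10°)/2 = +160.62° + 27.55° = +188.17°.
Normalise into (−180°, 180°]: -171.83°.
(The naïve average (+160.62 + -144.28)/2 = 8.17° is on the wrong side of the globe.)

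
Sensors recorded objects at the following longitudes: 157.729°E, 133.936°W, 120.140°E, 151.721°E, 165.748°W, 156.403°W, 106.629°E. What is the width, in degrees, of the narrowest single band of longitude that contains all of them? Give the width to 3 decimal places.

119.435°

Sort the longitudes: -165.748°, -156.403°, -133.936°, +106.629°, +120.140°, +151.721°, +157.729°.
Eastward gaps between consecutive values (wrapping around): 9.345°, 22.467°, 240.565°, 13.511°, 31.581°, 6.008°, 36.523°.
Largest gap = 240.565° ⇒ minimal covering band is its complement: 360° − 240.565° = 119.435°.
Band runs from +106.629° eastward to -133.936°, crossing the antimeridian.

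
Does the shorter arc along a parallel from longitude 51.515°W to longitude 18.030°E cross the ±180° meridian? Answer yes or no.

Signed shortest Δλ = ((18.030 − -51.515 + 180) mod 360) − 180 = 69.545°.
Going east by 69.545° from -51.515° reaches +18.030° without touching 180°.

No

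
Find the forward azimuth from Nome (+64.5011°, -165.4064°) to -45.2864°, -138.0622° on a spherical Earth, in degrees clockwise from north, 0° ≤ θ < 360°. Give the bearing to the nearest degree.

160°

Δλ = -138.0622 − -165.4064 = 27.3442°.
θ = atan2( sin Δλ · cos φ₂ , cos φ₁ · sin φ₂ − sin φ₁ · cos φ₂ · cos Δλ )
  = atan2(0.32317, -0.87000) = 159.622° → normalised to [0°, 360°): 159.622°.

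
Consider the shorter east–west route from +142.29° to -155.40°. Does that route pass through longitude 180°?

Yes

Naïve |-155.40 − 142.29| = 297.69° > 180°, so the shorter arc goes the other way round — across 180°.
Signed shortest Δλ = ((-155.40 − 142.29 + 180) mod 360) − 180 = 62.31°.
Going east by 62.31° from +142.29° passes through 180° before reaching -155.40°.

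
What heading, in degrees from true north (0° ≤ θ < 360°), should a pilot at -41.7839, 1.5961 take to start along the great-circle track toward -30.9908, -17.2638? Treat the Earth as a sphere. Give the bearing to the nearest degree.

299°

Δλ = -17.2638 − 1.5961 = -18.8599°.
θ = atan2( sin Δλ · cos φ₂ , cos φ₁ · sin φ₂ − sin φ₁ · cos φ₂ · cos Δλ )
  = atan2(-0.27711, 0.15660) = -60.529° → normalised to [0°, 360°): 299.471°.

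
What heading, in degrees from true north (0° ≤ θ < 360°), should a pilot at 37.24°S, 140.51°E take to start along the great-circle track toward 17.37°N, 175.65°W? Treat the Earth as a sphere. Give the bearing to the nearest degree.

45°

Δλ = -175.65 − 140.51 = -316.16°; wrapped into (−180°, 180°]: 43.84°.
θ = atan2( sin Δλ · cos φ₂ , cos φ₁ · sin φ₂ − sin φ₁ · cos φ₂ · cos Δλ )
  = atan2(0.66106, 0.65425) = 45.297° → normalised to [0°, 360°): 45.297°.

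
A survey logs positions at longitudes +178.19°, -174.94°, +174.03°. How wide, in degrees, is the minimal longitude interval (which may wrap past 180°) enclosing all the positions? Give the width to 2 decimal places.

11.03°

Sort the longitudes: -174.94°, +174.03°, +178.19°.
Eastward gaps between consecutive values (wrapping around): 348.97°, 4.16°, 6.87°.
Largest gap = 348.97° ⇒ minimal covering band is its complement: 360° − 348.97° = 11.03°.
Band runs from +174.03° eastward to -174.94°, crossing the antimeridian.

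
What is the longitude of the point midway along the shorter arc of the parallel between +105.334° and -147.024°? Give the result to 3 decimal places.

+159.155°

Signed shortest Δλ from +105.334° to -147.024° is +107.642°.
Midpoint longitude = +105.334° + (+107.642°)/2 = +105.334° + 53.821° = +159.155°.
(The naïve average (+105.334 + -147.024)/2 = -20.845° is on the wrong side of the globe.)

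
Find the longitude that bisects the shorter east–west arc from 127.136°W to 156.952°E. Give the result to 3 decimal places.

Signed shortest Δλ from -127.136° to +156.952° is -75.912°.
Midpoint longitude = -127.136° + (-75.912°)/2 = -127.136° − 37.956° = -165.092°.
(The naïve average (-127.136 + +156.952)/2 = 14.908° is on the wrong side of the globe.)

165.092°W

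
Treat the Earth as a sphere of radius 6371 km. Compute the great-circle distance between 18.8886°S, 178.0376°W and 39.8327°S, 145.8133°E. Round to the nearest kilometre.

Δλ = 145.8133 − -178.0376 = 323.8509°; wrapped into (−180°, 180°]: -36.1491°.
Δφ = -39.8327 − -18.8886 = -20.9441°.
a = sin²(Δφ/2) + cos φ₁ · cos φ₂ · sin²(Δλ/2) = 0.102973.
c = 2·atan2(√a, √(1−a)) = 0.65335 rad → d = 6371·c ≈ 4162.46 km.

4162 km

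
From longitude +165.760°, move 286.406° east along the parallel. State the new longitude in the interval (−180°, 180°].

Start at +165.760°; shift +286.406° → +452.166°.
+452.166° lies outside (−180°, 180°]; subtract 360° → +92.166°.

+92.166°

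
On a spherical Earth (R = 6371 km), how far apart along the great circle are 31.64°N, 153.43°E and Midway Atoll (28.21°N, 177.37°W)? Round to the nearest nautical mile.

Δλ = -177.37 − 153.43 = -330.80°; wrapped into (−180°, 180°]: 29.20°.
Δφ = 28.21 − 31.64 = -3.43°.
a = sin²(Δφ/2) + cos φ₁ · cos φ₂ · sin²(Δλ/2) = 0.048565.
c = 2·atan2(√a, √(1−a)) = 0.44440 rad → d = 6371·c ≈ 2831.25 km ≈ 1528.75 nmi.

1529 nmi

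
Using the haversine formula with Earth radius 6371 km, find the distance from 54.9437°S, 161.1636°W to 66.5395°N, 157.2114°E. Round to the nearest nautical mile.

7532 nmi

Δλ = 157.2114 − -161.1636 = 318.3750°; wrapped into (−180°, 180°]: -41.6250°.
Δφ = 66.5395 − -54.9437 = 121.4832°.
a = sin²(Δφ/2) + cos φ₁ · cos φ₂ · sin²(Δλ/2) = 0.789993.
c = 2·atan2(√a, √(1−a)) = 2.18951 rad → d = 6371·c ≈ 13949.35 km ≈ 7532.05 nmi.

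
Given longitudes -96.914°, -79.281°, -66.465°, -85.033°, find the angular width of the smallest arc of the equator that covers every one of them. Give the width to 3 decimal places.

30.449°

Sort the longitudes: -96.914°, -85.033°, -79.281°, -66.465°.
Eastward gaps between consecutive values (wrapping around): 11.881°, 5.752°, 12.816°, 329.551°.
Largest gap = 329.551° ⇒ minimal covering band is its complement: 360° − 329.551° = 30.449°.
Band runs from -96.914° eastward to -66.465°.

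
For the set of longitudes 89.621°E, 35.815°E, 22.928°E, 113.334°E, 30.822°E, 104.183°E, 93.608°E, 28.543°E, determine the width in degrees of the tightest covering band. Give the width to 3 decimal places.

90.406°

Sort the longitudes: +22.928°, +28.543°, +30.822°, +35.815°, +89.621°, +93.608°, +104.183°, +113.334°.
Eastward gaps between consecutive values (wrapping around): 5.615°, 2.279°, 4.993°, 53.806°, 3.987°, 10.575°, 9.151°, 269.594°.
Largest gap = 269.594° ⇒ minimal covering band is its complement: 360° − 269.594° = 90.406°.
Band runs from +22.928° eastward to +113.334°.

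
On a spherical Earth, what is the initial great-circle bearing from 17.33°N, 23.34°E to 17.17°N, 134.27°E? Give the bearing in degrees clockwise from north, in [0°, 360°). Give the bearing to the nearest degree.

Δλ = 134.27 − 23.34 = 110.93°.
θ = atan2( sin Δλ · cos φ₂ , cos φ₁ · sin φ₂ − sin φ₁ · cos φ₂ · cos Δλ )
  = atan2(0.89239, 0.38347) = 66.746° → normalised to [0°, 360°): 66.746°.

67°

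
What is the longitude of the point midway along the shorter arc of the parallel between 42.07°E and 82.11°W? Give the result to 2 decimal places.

Signed shortest Δλ from +42.07° to -82.11° is -124.18°.
Midpoint longitude = +42.07° + (-124.18°)/2 = +42.07° − 62.09° = -20.02°.

20.02°W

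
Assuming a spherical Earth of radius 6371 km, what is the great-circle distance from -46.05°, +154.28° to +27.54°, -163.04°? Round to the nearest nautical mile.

4991 nmi

Δλ = -163.04 − 154.28 = -317.32°; wrapped into (−180°, 180°]: 42.68°.
Δφ = 27.54 − -46.05 = 73.59°.
a = sin²(Δφ/2) + cos φ₁ · cos φ₂ · sin²(Δλ/2) = 0.440238.
c = 2·atan2(√a, √(1−a)) = 1.45099 rad → d = 6371·c ≈ 9244.23 km ≈ 4991.49 nmi.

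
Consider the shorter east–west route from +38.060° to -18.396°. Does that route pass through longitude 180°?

No

Signed shortest Δλ = ((-18.396 − 38.060 + 180) mod 360) − 180 = -56.456°.
Going west by 56.456° from +38.060° reaches -18.396° without touching 180°.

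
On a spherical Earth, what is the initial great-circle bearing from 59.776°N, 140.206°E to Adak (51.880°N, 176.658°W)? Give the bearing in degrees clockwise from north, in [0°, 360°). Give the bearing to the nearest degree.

Δλ = -176.658 − 140.206 = -316.864°; wrapped into (−180°, 180°]: 43.136°.
θ = atan2( sin Δλ · cos φ₂ , cos φ₁ · sin φ₂ − sin φ₁ · cos φ₂ · cos Δλ )
  = atan2(0.42208, 0.00678) = 89.079° → normalised to [0°, 360°): 89.079°.

89°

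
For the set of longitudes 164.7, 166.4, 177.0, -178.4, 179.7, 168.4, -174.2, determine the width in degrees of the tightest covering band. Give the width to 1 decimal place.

Sort the longitudes: -178.4°, -174.2°, +164.7°, +166.4°, +168.4°, +177.0°, +179.7°.
Eastward gaps between consecutive values (wrapping around): 4.2°, 338.9°, 1.7°, 2.0°, 8.6°, 2.7°, 1.9°.
Largest gap = 338.9° ⇒ minimal covering band is its complement: 360° − 338.9° = 21.1°.
Band runs from +164.7° eastward to -174.2°, crossing the antimeridian.

21.1°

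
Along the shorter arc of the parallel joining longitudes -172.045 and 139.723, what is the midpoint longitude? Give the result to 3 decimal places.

+163.839°

Signed shortest Δλ from -172.045° to +139.723° is -48.232°.
Midpoint longitude = -172.045° + (-48.232°)/2 = -172.045° − 24.116° = -196.161°.
Normalise into (−180°, 180°]: +163.839°.
(The naïve average (-172.045 + +139.723)/2 = -16.161° is on the wrong side of the globe.)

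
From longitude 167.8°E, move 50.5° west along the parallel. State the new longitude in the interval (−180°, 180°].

Start at +167.8°; shift −50.5° → +117.3°.
+117.3° already lies in (−180°, 180°].

117.3°E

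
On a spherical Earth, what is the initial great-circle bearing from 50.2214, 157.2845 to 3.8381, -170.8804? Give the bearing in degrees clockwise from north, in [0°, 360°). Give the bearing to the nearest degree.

Δλ = -170.8804 − 157.2845 = -328.1649°; wrapped into (−180°, 180°]: 31.8351°.
θ = atan2( sin Δλ · cos φ₂ , cos φ₁ · sin φ₂ − sin φ₁ · cos φ₂ · cos Δλ )
  = atan2(0.52629, -0.60862) = 139.149° → normalised to [0°, 360°): 139.149°.

139°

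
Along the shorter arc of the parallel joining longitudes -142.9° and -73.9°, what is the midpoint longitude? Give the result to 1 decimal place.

-108.4°

Signed shortest Δλ from -142.9° to -73.9° is +69.0°.
Midpoint longitude = -142.9° + (+69.0°)/2 = -142.9° + 34.5° = -108.4°.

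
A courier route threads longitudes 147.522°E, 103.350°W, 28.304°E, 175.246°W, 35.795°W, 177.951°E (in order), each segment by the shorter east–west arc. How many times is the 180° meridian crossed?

3

Leg 1: +147.522° → -103.350°, shortest Δλ = 109.128° (east) — crosses 180°.
Leg 2: -103.350° → +28.304°, shortest Δλ = 131.654° (east) — does not cross 180°.
Leg 3: +28.304° → -175.246°, shortest Δλ = 156.45° (east) — crosses 180°.
Leg 4: -175.246° → -35.795°, shortest Δλ = 139.451° (east) — does not cross 180°.
Leg 5: -35.795° → +177.951°, shortest Δλ = -146.254° (west) — crosses 180°.
Total crossings: 3.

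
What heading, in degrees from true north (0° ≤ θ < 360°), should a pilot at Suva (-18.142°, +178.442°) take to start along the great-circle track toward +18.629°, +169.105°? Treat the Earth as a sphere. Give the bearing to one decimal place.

345.5°

Δλ = 169.105 − 178.442 = -9.337°.
θ = atan2( sin Δλ · cos φ₂ , cos φ₁ · sin φ₂ − sin φ₁ · cos φ₂ · cos Δλ )
  = atan2(-0.15374, 0.59471) = -14.494° → normalised to [0°, 360°): 345.506°.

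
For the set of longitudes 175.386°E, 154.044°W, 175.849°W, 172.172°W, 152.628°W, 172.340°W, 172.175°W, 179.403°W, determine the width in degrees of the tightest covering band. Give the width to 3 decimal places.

Sort the longitudes: -179.403°, -175.849°, -172.340°, -172.175°, -172.172°, -154.044°, -152.628°, +175.386°.
Eastward gaps between consecutive values (wrapping around): 3.554°, 3.509°, 0.165°, 0.003°, 18.128°, 1.416°, 328.014°, 5.211°.
Largest gap = 328.014° ⇒ minimal covering band is its complement: 360° − 328.014° = 31.986°.
Band runs from +175.386° eastward to -152.628°, crossing the antimeridian.

31.986°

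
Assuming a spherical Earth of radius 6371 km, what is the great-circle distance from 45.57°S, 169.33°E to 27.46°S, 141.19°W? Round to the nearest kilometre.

Δλ = -141.19 − 169.33 = -310.52°; wrapped into (−180°, 180°]: 49.48°.
Δφ = -27.46 − -45.57 = 18.11°.
a = sin²(Δφ/2) + cos φ₁ · cos φ₂ · sin²(Δλ/2) = 0.133562.
c = 2·atan2(√a, √(1−a)) = 0.74826 rad → d = 6371·c ≈ 4767.15 km.

4767 km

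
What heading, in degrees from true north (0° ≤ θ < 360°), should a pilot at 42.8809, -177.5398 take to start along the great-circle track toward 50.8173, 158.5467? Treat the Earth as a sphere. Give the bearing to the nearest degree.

304°

Δλ = 158.5467 − -177.5398 = 336.0865°; wrapped into (−180°, 180°]: -23.9135°.
θ = atan2( sin Δλ · cos φ₂ , cos φ₁ · sin φ₂ − sin φ₁ · cos φ₂ · cos Δλ )
  = atan2(-0.25610, 0.17498) = -55.658° → normalised to [0°, 360°): 304.342°.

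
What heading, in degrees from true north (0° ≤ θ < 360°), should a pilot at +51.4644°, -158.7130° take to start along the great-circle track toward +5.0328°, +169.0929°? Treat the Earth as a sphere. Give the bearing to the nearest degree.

Δλ = 169.0929 − -158.7130 = 327.8059°; wrapped into (−180°, 180°]: -32.1941°.
θ = atan2( sin Δλ · cos φ₂ , cos φ₁ · sin φ₂ − sin φ₁ · cos φ₂ · cos Δλ )
  = atan2(-0.53074, -0.60475) = -138.729° → normalised to [0°, 360°): 221.271°.

221°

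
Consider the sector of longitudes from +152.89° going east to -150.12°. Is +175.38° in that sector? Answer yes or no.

Band width going east from +152.89° to -150.12°: ((-150.12 − 152.89) mod 360) = 56.99°.
Offset of +175.38° east of the west edge: ((175.38 − 152.89) mod 360) = 22.49°.
22.49° ≤ 56.99° ⇒ inside.

Yes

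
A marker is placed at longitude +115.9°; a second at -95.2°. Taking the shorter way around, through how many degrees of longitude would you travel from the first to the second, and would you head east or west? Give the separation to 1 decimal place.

Raw difference: -95.2 − 115.9 = -211.1°.
Normalise into (−180°, 180°]: -211.1° + 360° = 148.9°.
Positive ⇒ the second point lies to the east; separation 148.9°.

148.9° east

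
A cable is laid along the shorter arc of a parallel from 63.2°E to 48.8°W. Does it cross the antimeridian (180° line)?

Signed shortest Δλ = ((-48.8 − 63.2 + 180) mod 360) − 180 = -112.0°.
Going west by 112.0° from +63.2° reaches -48.8° without touching 180°.

No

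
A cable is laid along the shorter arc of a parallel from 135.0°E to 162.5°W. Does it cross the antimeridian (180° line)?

Yes

Naïve |-162.5 − 135.0| = 297.5° > 180°, so the shorter arc goes the other way round — across 180°.
Signed shortest Δλ = ((-162.5 − 135.0 + 180) mod 360) − 180 = 62.5°.
Going east by 62.5° from +135.0° passes through 180° before reaching -162.5°.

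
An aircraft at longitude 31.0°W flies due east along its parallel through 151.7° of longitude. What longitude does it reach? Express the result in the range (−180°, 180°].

120.7°E

Start at -31.0°; shift +151.7° → +120.7°.
+120.7° already lies in (−180°, 180°].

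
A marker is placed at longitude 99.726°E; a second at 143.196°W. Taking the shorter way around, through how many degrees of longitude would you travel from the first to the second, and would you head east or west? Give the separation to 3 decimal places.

Raw difference: -143.196 − 99.726 = -242.922°.
Normalise into (−180°, 180°]: -242.922° + 360° = 117.078°.
Positive ⇒ the second point lies to the east; separation 117.078°.

117.078° east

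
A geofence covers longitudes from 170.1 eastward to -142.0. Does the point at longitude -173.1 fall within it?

Band width going east from +170.1° to -142.0°: ((-142.0 − 170.1) mod 360) = 47.9°.
Offset of -173.1° east of the west edge: ((-173.1 − 170.1) mod 360) = 16.8°.
16.8° ≤ 47.9° ⇒ inside.

Yes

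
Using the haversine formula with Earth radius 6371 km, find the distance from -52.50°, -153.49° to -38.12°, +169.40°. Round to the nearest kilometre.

Δλ = 169.40 − -153.49 = 322.89°; wrapped into (−180°, 180°]: -37.11°.
Δφ = -38.12 − -52.50 = 14.38°.
a = sin²(Δφ/2) + cos φ₁ · cos φ₂ · sin²(Δλ/2) = 0.064161.
c = 2·atan2(√a, √(1−a)) = 0.51218 rad → d = 6371·c ≈ 3263.11 km.

3263 km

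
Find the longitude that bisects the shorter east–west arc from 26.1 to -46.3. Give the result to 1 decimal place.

-10.1°

Signed shortest Δλ from +26.1° to -46.3° is -72.4°.
Midpoint longitude = +26.1° + (-72.4°)/2 = +26.1° − 36.2° = -10.1°.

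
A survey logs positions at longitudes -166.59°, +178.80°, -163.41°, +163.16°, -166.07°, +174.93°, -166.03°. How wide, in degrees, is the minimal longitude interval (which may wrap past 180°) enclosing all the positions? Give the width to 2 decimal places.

Sort the longitudes: -166.59°, -166.07°, -166.03°, -163.41°, +163.16°, +174.93°, +178.80°.
Eastward gaps between consecutive values (wrapping around): 0.52°, 0.04°, 2.62°, 326.57°, 11.77°, 3.87°, 14.61°.
Largest gap = 326.57° ⇒ minimal covering band is its complement: 360° − 326.57° = 33.43°.
Band runs from +163.16° eastward to -163.41°, crossing the antimeridian.

33.43°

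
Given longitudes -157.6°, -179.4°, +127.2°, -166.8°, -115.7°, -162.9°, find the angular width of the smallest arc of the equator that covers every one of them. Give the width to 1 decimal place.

Sort the longitudes: -179.4°, -166.8°, -162.9°, -157.6°, -115.7°, +127.2°.
Eastward gaps between consecutive values (wrapping around): 12.6°, 3.9°, 5.3°, 41.9°, 242.9°, 53.4°.
Largest gap = 242.9° ⇒ minimal covering band is its complement: 360° − 242.9° = 117.1°.
Band runs from +127.2° eastward to -115.7°, crossing the antimeridian.

117.1°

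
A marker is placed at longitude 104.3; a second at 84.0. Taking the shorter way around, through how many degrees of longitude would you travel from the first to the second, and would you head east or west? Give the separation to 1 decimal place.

20.3° west

Raw difference: 84.0 − 104.3 = -20.3°.
Normalise into (−180°, 180°]: -20.3° stays -20.3°.
Negative ⇒ the second point lies to the west; separation 20.3°.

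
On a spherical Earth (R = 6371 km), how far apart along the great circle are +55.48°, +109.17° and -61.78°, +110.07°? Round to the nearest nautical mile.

7040 nmi

Δλ = 110.07 − 109.17 = 0.90°.
Δφ = -61.78 − 55.48 = -117.26°.
a = sin²(Δφ/2) + cos φ₁ · cos φ₂ · sin²(Δλ/2) = 0.729031.
c = 2·atan2(√a, √(1−a)) = 2.04661 rad → d = 6371·c ≈ 13038.95 km ≈ 7040.47 nmi.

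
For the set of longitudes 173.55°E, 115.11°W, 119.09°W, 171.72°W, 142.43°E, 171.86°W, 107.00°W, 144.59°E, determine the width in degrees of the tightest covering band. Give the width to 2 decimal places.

Sort the longitudes: -171.86°, -171.72°, -119.09°, -115.11°, -107.00°, +142.43°, +144.59°, +173.55°.
Eastward gaps between consecutive values (wrapping around): 0.14°, 52.63°, 3.98°, 8.11°, 249.43°, 2.16°, 28.96°, 14.59°.
Largest gap = 249.43° ⇒ minimal covering band is its complement: 360° − 249.43° = 110.57°.
Band runs from +142.43° eastward to -107.00°, crossing the antimeridian.

110.57°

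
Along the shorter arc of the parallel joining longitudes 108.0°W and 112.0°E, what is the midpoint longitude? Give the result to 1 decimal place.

178.0°W

Signed shortest Δλ from -108.0° to +112.0° is -140.0°.
Midpoint longitude = -108.0° + (-140.0°)/2 = -108.0° − 70.0° = -178.0°.
(The naïve average (-108.0 + +112.0)/2 = 2.0° is on the wrong side of the globe.)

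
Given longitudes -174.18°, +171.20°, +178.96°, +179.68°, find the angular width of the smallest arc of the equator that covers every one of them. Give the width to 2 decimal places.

14.62°

Sort the longitudes: -174.18°, +171.20°, +178.96°, +179.68°.
Eastward gaps between consecutive values (wrapping around): 345.38°, 7.76°, 0.72°, 6.14°.
Largest gap = 345.38° ⇒ minimal covering band is its complement: 360° − 345.38° = 14.62°.
Band runs from +171.20° eastward to -174.18°, crossing the antimeridian.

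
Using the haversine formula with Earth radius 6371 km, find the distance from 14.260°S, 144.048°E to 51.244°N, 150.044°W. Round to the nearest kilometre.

9653 km

Δλ = -150.044 − 144.048 = -294.092°; wrapped into (−180°, 180°]: 65.908°.
Δφ = 51.244 − -14.260 = 65.504°.
a = sin²(Δφ/2) + cos φ₁ · cos φ₂ · sin²(Δλ/2) = 0.472212.
c = 2·atan2(√a, √(1−a)) = 1.51519 rad → d = 6371·c ≈ 9653.28 km.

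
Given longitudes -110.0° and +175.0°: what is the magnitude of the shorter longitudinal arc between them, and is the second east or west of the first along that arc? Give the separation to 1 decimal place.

75.0° west

Raw difference: 175.0 − -110.0 = 285.0°.
Normalise into (−180°, 180°]: 285.0° − 360° = -75.0°.
Negative ⇒ the second point lies to the west; separation 75.0°.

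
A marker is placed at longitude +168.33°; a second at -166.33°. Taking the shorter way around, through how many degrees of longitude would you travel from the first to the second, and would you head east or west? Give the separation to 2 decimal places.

Raw difference: -166.33 − 168.33 = -334.66°.
Normalise into (−180°, 180°]: -334.66° + 360° = 25.34°.
Positive ⇒ the second point lies to the east; separation 25.34°.

25.34° east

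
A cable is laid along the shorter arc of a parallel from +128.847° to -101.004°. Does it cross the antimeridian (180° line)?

Naïve |-101.004 − 128.847| = 229.851° > 180°, so the shorter arc goes the other way round — across 180°.
Signed shortest Δλ = ((-101.004 − 128.847 + 180) mod 360) − 180 = 130.149°.
Going east by 130.149° from +128.847° passes through 180° before reaching -101.004°.

Yes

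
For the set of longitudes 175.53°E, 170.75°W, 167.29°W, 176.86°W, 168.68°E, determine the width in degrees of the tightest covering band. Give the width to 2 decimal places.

24.03°

Sort the longitudes: -176.86°, -170.75°, -167.29°, +168.68°, +175.53°.
Eastward gaps between consecutive values (wrapping around): 6.11°, 3.46°, 335.97°, 6.85°, 7.61°.
Largest gap = 335.97° ⇒ minimal covering band is its complement: 360° − 335.97° = 24.03°.
Band runs from +168.68° eastward to -167.29°, crossing the antimeridian.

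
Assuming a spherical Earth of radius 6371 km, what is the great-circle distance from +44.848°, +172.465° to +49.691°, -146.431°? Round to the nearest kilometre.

Δλ = -146.431 − 172.465 = -318.896°; wrapped into (−180°, 180°]: 41.104°.
Δφ = 49.691 − 44.848 = 4.843°.
a = sin²(Δφ/2) + cos φ₁ · cos φ₂ · sin²(Δλ/2) = 0.058309.
c = 2·atan2(√a, √(1−a)) = 0.48777 rad → d = 6371·c ≈ 3107.56 km.

3108 km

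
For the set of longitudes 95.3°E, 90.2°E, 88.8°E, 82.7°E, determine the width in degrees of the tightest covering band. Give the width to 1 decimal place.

12.6°

Sort the longitudes: +82.7°, +88.8°, +90.2°, +95.3°.
Eastward gaps between consecutive values (wrapping around): 6.1°, 1.4°, 5.1°, 347.4°.
Largest gap = 347.4° ⇒ minimal covering band is its complement: 360° − 347.4° = 12.6°.
Band runs from +82.7° eastward to +95.3°.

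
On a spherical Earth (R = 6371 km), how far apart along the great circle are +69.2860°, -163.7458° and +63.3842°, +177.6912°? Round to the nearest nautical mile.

567 nmi

Δλ = 177.6912 − -163.7458 = 341.4370°; wrapped into (−180°, 180°]: -18.5630°.
Δφ = 63.3842 − 69.2860 = -5.9018°.
a = sin²(Δφ/2) + cos φ₁ · cos φ₂ · sin²(Δλ/2) = 0.006772.
c = 2·atan2(√a, √(1−a)) = 0.16477 rad → d = 6371·c ≈ 1049.77 km ≈ 566.83 nmi.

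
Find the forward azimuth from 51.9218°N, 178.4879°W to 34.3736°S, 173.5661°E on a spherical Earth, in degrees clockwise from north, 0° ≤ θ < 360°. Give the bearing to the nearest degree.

187°

Δλ = 173.5661 − -178.4879 = 352.0540°; wrapped into (−180°, 180°]: -7.9460°.
θ = atan2( sin Δλ · cos φ₂ , cos φ₁ · sin φ₂ − sin φ₁ · cos φ₂ · cos Δλ )
  = atan2(-0.11410, -0.99167) = -173.437° → normalised to [0°, 360°): 186.563°.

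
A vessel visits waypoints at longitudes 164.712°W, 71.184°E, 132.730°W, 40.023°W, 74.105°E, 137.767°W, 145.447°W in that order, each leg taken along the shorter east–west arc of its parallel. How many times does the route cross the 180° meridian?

3

Leg 1: -164.712° → +71.184°, shortest Δλ = -124.104° (west) — crosses 180°.
Leg 2: +71.184° → -132.730°, shortest Δλ = 156.086° (east) — crosses 180°.
Leg 3: -132.730° → -40.023°, shortest Δλ = 92.707° (east) — does not cross 180°.
Leg 4: -40.023° → +74.105°, shortest Δλ = 114.128° (east) — does not cross 180°.
Leg 5: +74.105° → -137.767°, shortest Δλ = 148.128° (east) — crosses 180°.
Leg 6: -137.767° → -145.447°, shortest Δλ = -7.68° (west) — does not cross 180°.
Total crossings: 3.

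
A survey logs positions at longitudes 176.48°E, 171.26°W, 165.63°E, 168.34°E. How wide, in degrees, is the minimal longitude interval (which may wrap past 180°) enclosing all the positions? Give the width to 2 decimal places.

23.11°

Sort the longitudes: -171.26°, +165.63°, +168.34°, +176.48°.
Eastward gaps between consecutive values (wrapping around): 336.89°, 2.71°, 8.14°, 12.26°.
Largest gap = 336.89° ⇒ minimal covering band is its complement: 360° − 336.89° = 23.11°.
Band runs from +165.63° eastward to -171.26°, crossing the antimeridian.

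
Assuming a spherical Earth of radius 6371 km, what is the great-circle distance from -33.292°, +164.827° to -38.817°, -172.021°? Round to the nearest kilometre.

Δλ = -172.021 − 164.827 = -336.848°; wrapped into (−180°, 180°]: 23.152°.
Δφ = -38.817 − -33.292 = -5.525°.
a = sin²(Δφ/2) + cos φ₁ · cos φ₂ · sin²(Δλ/2) = 0.028548.
c = 2·atan2(√a, √(1−a)) = 0.33955 rad → d = 6371·c ≈ 2163.30 km.

2163 km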